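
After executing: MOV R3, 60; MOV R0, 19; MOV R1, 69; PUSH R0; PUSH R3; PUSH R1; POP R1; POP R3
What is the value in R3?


Stack trace (top is rightmost):
  MOV R3, 60  → R3 = 60
  MOV R0, 19  → R0 = 19
  MOV R1, 69  → R1 = 69
  PUSH R0  → stack: [19]
  PUSH R3  → stack: [19, 60]
  PUSH R1  → stack: [19, 60, 69]
  POP R1  → R1 = 69, stack: [19, 60]
  POP R3  → R3 = 60, stack: [19]
Final: R3 = 60

60


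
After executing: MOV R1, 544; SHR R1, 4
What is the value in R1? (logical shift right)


Register state trace:
  MOV R1, 544  → R1 = 544
  SHR R1, 4  → R1 = 544 >> 4 = 544 // 2^4 = 34
Final: R1 = 34

34


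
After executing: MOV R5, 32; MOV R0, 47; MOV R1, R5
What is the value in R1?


Register state trace:
  MOV R5, 32  → R5 = 32
  MOV R0, 47  → R0 = 47
  MOV R1, R5  → R1 = 32
Final: R1 = 32

32


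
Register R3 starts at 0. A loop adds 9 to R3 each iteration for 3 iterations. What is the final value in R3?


Starting value: R3 = 0
  Iter 1: R3 = 0 + 9 = 9
  Iter 2: R3 = 9 + 9 = 18
  Iter 3: R3 = 18 + 9 = 27
Final: R3 = 27

27


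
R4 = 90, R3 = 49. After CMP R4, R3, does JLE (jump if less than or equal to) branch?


Trace:
  R4 = 90, R3 = 49
  CMP R4, R3  → compares 90 vs 49
  JLE checks: is 90 less than or equal to 49?
  90 > 49, so condition is false
Branch taken: No

No


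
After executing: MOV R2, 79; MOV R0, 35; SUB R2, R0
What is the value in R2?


Register state trace:
  MOV R2, 79  → R2 = 79
  MOV R0, 35  → R0 = 35
  SUB R2, R0  → R2 = 79 - 35 = 44
Final: R2 = 44

44


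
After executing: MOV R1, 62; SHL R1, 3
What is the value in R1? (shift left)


Register state trace:
  MOV R1, 62  → R1 = 62
  SHL R1, 3  → R1 = 62 << 3 = 62 * 2^3 = 496
Final: R1 = 496

496


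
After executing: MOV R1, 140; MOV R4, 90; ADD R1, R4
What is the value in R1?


Register state trace:
  MOV R1, 140  → R1 = 140
  MOV R4, 90  → R4 = 90
  ADD R1, R4  → R1 = 140 + 90 = 230
Final: R1 = 230

230


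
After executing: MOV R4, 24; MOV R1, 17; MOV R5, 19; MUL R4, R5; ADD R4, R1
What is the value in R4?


Register state trace:
  MOV R4, 24  → R4 = 24
  MOV R1, 17  → R1 = 17
  MOV R5, 19  → R5 = 19
  MUL R4, R5  → R4 = 24 * 19 = 456
  ADD R4, R1  → R4 = 456 + 17 = 473
Final: R4 = 473

473


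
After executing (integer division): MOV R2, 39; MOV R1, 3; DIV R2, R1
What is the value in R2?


Register state trace:
  MOV R2, 39  → R2 = 39
  MOV R1, 3  → R1 = 3
  DIV R2, R1  → R2 = 39 // 3 = 13
Final: R2 = 13

13


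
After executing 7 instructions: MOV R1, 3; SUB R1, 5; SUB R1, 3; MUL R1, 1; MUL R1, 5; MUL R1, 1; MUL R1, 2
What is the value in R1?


Register state trace:
  MOV R1, 3  → R1 = 3
  SUB R1, 5  → R1 = 3 - 5 = -2
  SUB R1, 3  → R1 = -2 - 3 = -5
  MUL R1, 1  → R1 = -5 * 1 = -5
  MUL R1, 5  → R1 = -5 * 5 = -25
  MUL R1, 1  → R1 = -25 * 1 = -25
  MUL R1, 2  → R1 = -25 * 2 = -50
Final: R1 = -50

-50


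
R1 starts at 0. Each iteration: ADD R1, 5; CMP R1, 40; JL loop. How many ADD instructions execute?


Loop trace (R1 starts at 0, target 40, step 5):
  ADD #1: R1 = 0 + 5 = 5  → 5 < 40, loop
  ADD #2: R1 = 5 + 5 = 10  → 10 < 40, loop
  ADD #3: R1 = 10 + 5 = 15  → 15 < 40, loop
  ADD #4: R1 = 15 + 5 = 20  → 20 < 40, loop
  ADD #5: R1 = 20 + 5 = 25  → 25 < 40, loop
  ADD #6: R1 = 25 + 5 = 30  → 30 < 40, loop
  ADD #7: R1 = 30 + 5 = 35  → 35 < 40, loop
  ADD #8: R1 = 35 + 5 = 40  → 40 >= 40, exit
Total ADD instructions: 8

8


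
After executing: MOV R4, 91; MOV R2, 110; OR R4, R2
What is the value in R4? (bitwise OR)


Register state trace:
  MOV R4, 91  → R4 = 91 (0b01011011)
  MOV R2, 110  → R2 = 110 (0b01101110)
  OR R4, R2   → R4 = 91 OR 110 = 127 (0b01111111)
Final: R4 = 127

127


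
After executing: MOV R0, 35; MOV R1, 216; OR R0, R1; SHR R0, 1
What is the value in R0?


Register state trace:
  MOV R0, 35  → R0 = 35 (0b00100011)
  MOV R1, 216  → R1 = 216 (0b11011000)
  OR R0, R1  → R0 = 35 OR 216 = 251 (0b11111011)
  SHR R0, 1  → R0 = 251 >> 1 = 125
Final: R0 = 125

125


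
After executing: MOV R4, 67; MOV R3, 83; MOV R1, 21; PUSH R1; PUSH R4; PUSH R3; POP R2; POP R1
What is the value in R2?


Stack trace (top is rightmost):
  MOV R4, 67  → R4 = 67
  MOV R3, 83  → R3 = 83
  MOV R1, 21  → R1 = 21
  PUSH R1  → stack: [21]
  PUSH R4  → stack: [21, 67]
  PUSH R3  → stack: [21, 67, 83]
  POP R2  → R2 = 83, stack: [21, 67]
  POP R1  → R1 = 67, stack: [21]
Final: R2 = 83

83


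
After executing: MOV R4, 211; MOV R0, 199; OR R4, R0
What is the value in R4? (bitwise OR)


Register state trace:
  MOV R4, 211  → R4 = 211 (0b11010011)
  MOV R0, 199  → R0 = 199 (0b11000111)
  OR R4, R0   → R4 = 211 OR 199 = 215 (0b11010111)
Final: R4 = 215

215


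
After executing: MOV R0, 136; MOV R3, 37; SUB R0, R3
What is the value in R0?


Register state trace:
  MOV R0, 136  → R0 = 136
  MOV R3, 37  → R3 = 37
  SUB R0, R3  → R0 = 136 - 37 = 99
Final: R0 = 99

99


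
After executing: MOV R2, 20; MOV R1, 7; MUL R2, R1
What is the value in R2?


Register state trace:
  MOV R2, 20  → R2 = 20
  MOV R1, 7  → R1 = 7
  MUL R2, R1  → R2 = 20 * 7 = 140
Final: R2 = 140

140


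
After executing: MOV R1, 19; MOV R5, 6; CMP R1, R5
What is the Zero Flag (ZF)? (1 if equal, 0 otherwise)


Register state trace:
  MOV R1, 19  → R1 = 19
  MOV R5, 6  → R5 = 6
  CMP R1, R5  → computes 19 - 6 = 13
  Result is nonzero, so values are not equal
ZF = 0

0


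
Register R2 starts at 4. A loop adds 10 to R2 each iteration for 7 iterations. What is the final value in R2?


Starting value: R2 = 4
  Iter 1: R2 = 4 + 10 = 14
  Iter 2: R2 = 14 + 10 = 24
  Iter 3: R2 = 24 + 10 = 34
  Iter 4: R2 = 34 + 10 = 44
  Iter 5: R2 = 44 + 10 = 54
  Iter 6: R2 = 54 + 10 = 64
  Iter 7: R2 = 64 + 10 = 74
Final: R2 = 74

74


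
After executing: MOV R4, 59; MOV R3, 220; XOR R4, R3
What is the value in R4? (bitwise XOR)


Register state trace:
  MOV R4, 59  → R4 = 59 (0b00111011)
  MOV R3, 220  → R3 = 220 (0b11011100)
  XOR R4, R3  → R4 = 59 XOR 220 = 231 (0b11100111)
Final: R4 = 231

231


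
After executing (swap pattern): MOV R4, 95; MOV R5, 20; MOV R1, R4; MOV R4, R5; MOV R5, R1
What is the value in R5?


Register state trace (swap pattern):
  MOV R4, 95  → R4 = 95
  MOV R5, 20  → R5 = 20
  MOV R1, R4  → R1 = 95  (save R4)
  MOV R4, R5  → R4 = 20  (R4 gets R5's value)
  MOV R5, R1  → R5 = 95  (R5 gets saved value)
Final: R5 = 95

95


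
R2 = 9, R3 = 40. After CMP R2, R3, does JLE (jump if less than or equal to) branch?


Trace:
  R2 = 9, R3 = 40
  CMP R2, R3  → compares 9 vs 40
  JLE checks: is 9 less than or equal to 40?
  9 < 40, so condition is true
Branch taken: Yes

Yes


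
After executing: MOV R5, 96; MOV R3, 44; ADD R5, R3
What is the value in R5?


Register state trace:
  MOV R5, 96  → R5 = 96
  MOV R3, 44  → R3 = 44
  ADD R5, R3  → R5 = 96 + 44 = 140
Final: R5 = 140

140


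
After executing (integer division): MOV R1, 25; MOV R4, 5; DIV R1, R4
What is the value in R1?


Register state trace:
  MOV R1, 25  → R1 = 25
  MOV R4, 5  → R4 = 5
  DIV R1, R4  → R1 = 25 // 5 = 5
Final: R1 = 5

5


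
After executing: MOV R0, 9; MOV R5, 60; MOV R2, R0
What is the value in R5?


Register state trace:
  MOV R0, 9  → R0 = 9
  MOV R5, 60  → R5 = 60
  MOV R2, R0  → R2 = 9
Final: R5 = 60

60


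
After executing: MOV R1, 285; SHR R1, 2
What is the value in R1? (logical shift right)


Register state trace:
  MOV R1, 285  → R1 = 285
  SHR R1, 2  → R1 = 285 >> 2 = 285 // 2^2 = 71
Final: R1 = 71

71


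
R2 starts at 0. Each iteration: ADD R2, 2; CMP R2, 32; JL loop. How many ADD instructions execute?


Loop trace (R2 starts at 0, target 32, step 2):
  ADD #1: R2 = 0 + 2 = 2  → 2 < 32, loop
  ADD #2: R2 = 2 + 2 = 4  → 4 < 32, loop
  ADD #3: R2 = 4 + 2 = 6  → 6 < 32, loop
  ADD #4: R2 = 6 + 2 = 8  → 8 < 32, loop
  ADD #5: R2 = 8 + 2 = 10  → 10 < 32, loop
  ADD #6: R2 = 10 + 2 = 12  → 12 < 32, loop
  ADD #7: R2 = 12 + 2 = 14  → 14 < 32, loop
  ADD #8: R2 = 14 + 2 = 16  → 16 < 32, loop
  ADD #9: R2 = 16 + 2 = 18  → 18 < 32, loop
  ADD #10: R2 = 18 + 2 = 20  → 20 < 32, loop
  ADD #11: R2 = 20 + 2 = 22  → 22 < 32, loop
  ADD #12: R2 = 22 + 2 = 24  → 24 < 32, loop
  ADD #13: R2 = 24 + 2 = 26  → 26 < 32, loop
  ADD #14: R2 = 26 + 2 = 28  → 28 < 32, loop
  ADD #15: R2 = 28 + 2 = 30  → 30 < 32, loop
  ADD #16: R2 = 30 + 2 = 32  → 32 >= 32, exit
Total ADD instructions: 16

16


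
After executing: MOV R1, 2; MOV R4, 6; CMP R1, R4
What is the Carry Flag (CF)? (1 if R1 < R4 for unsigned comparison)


Register state trace:
  MOV R1, 2  → R1 = 2
  MOV R4, 6  → R4 = 6
  CMP R1, R4  → unsigned 2 - 6: borrow occurs
  2 < 6, so CF = 1
CF = 1

1


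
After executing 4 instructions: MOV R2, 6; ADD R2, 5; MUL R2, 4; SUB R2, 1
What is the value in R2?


Register state trace:
  MOV R2, 6  → R2 = 6
  ADD R2, 5  → R2 = 6 + 5 = 11
  MUL R2, 4  → R2 = 11 * 4 = 44
  SUB R2, 1  → R2 = 44 - 1 = 43
Final: R2 = 43

43


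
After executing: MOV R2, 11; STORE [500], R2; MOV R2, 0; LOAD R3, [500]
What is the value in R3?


Register and memory trace:
  MOV R2, 11  → R2 = 11
  STORE [500], R2  → mem[500] = 11
  MOV R2, 0  → R2 = 0
  LOAD R3, [500]  → R3 = mem[500] = 11
Final: R3 = 11

11


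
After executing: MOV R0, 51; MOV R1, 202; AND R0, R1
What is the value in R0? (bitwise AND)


Register state trace:
  MOV R0, 51  → R0 = 51 (0b00110011)
  MOV R1, 202  → R1 = 202 (0b11001010)
  AND R0, R1  → R0 = 51 AND 202 = 2 (0b00000010)
Final: R0 = 2

2


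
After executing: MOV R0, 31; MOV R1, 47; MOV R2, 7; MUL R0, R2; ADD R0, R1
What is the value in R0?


Register state trace:
  MOV R0, 31  → R0 = 31
  MOV R1, 47  → R1 = 47
  MOV R2, 7  → R2 = 7
  MUL R0, R2  → R0 = 31 * 7 = 217
  ADD R0, R1  → R0 = 217 + 47 = 264
Final: R0 = 264

264


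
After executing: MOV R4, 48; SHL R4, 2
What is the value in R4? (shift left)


Register state trace:
  MOV R4, 48  → R4 = 48
  SHL R4, 2  → R4 = 48 << 2 = 48 * 2^2 = 192
Final: R4 = 192

192


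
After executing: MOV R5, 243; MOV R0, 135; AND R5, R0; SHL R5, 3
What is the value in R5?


Register state trace:
  MOV R5, 243  → R5 = 243 (0b11110011)
  MOV R0, 135  → R0 = 135 (0b10000111)
  AND R5, R0  → R5 = 243 AND 135 = 131 (0b10000011)
  SHL R5, 3  → R5 = 131 << 3 = 1048
Final: R5 = 1048

1048


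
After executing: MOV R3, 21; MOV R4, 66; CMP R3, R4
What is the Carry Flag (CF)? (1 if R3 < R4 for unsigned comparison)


Register state trace:
  MOV R3, 21  → R3 = 21
  MOV R4, 66  → R4 = 66
  CMP R3, R4  → unsigned 21 - 66: borrow occurs
  21 < 66, so CF = 1
CF = 1

1


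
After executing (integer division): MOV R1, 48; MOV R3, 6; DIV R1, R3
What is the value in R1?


Register state trace:
  MOV R1, 48  → R1 = 48
  MOV R3, 6  → R3 = 6
  DIV R1, R3  → R1 = 48 // 6 = 8
Final: R1 = 8

8


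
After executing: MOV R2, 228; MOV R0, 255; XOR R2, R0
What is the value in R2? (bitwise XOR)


Register state trace:
  MOV R2, 228  → R2 = 228 (0b11100100)
  MOV R0, 255  → R0 = 255 (0b11111111)
  XOR R2, R0  → R2 = 228 XOR 255 = 27 (0b00011011)
Final: R2 = 27

27


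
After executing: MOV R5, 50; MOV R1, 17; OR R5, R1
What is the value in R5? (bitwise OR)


Register state trace:
  MOV R5, 50  → R5 = 50 (0b00110010)
  MOV R1, 17  → R1 = 17 (0b00010001)
  OR R5, R1   → R5 = 50 OR 17 = 51 (0b00110011)
Final: R5 = 51

51


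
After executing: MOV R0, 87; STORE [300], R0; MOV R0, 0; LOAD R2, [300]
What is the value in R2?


Register and memory trace:
  MOV R0, 87  → R0 = 87
  STORE [300], R0  → mem[300] = 87
  MOV R0, 0  → R0 = 0
  LOAD R2, [300]  → R2 = mem[300] = 87
Final: R2 = 87

87


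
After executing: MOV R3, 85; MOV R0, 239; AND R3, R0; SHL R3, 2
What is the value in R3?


Register state trace:
  MOV R3, 85  → R3 = 85 (0b01010101)
  MOV R0, 239  → R0 = 239 (0b11101111)
  AND R3, R0  → R3 = 85 AND 239 = 69 (0b01000101)
  SHL R3, 2  → R3 = 69 << 2 = 276
Final: R3 = 276

276


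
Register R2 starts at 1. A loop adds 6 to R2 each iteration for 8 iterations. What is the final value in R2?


Starting value: R2 = 1
  Iter 1: R2 = 1 + 6 = 7
  Iter 2: R2 = 7 + 6 = 13
  Iter 3: R2 = 13 + 6 = 19
  Iter 4: R2 = 19 + 6 = 25
  Iter 5: R2 = 25 + 6 = 31
  Iter 6: R2 = 31 + 6 = 37
  Iter 7: R2 = 37 + 6 = 43
  Iter 8: R2 = 43 + 6 = 49
Final: R2 = 49

49


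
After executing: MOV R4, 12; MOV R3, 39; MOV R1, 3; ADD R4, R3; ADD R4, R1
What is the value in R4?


Register state trace:
  MOV R4, 12  → R4 = 12
  MOV R3, 39  → R3 = 39
  MOV R1, 3  → R1 = 3
  ADD R4, R3  → R4 = 12 + 39 = 51
  ADD R4, R1  → R4 = 51 + 3 = 54
Final: R4 = 54

54


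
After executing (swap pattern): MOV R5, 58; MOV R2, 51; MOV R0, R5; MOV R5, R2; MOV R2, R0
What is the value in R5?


Register state trace (swap pattern):
  MOV R5, 58  → R5 = 58
  MOV R2, 51  → R2 = 51
  MOV R0, R5  → R0 = 58  (save R5)
  MOV R5, R2  → R5 = 51  (R5 gets R2's value)
  MOV R2, R0  → R2 = 58  (R2 gets saved value)
Final: R5 = 51

51


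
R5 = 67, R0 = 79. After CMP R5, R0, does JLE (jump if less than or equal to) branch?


Trace:
  R5 = 67, R0 = 79
  CMP R5, R0  → compares 67 vs 79
  JLE checks: is 67 less than or equal to 79?
  67 < 79, so condition is true
Branch taken: Yes

Yes


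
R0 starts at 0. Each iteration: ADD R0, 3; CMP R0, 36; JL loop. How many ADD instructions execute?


Loop trace (R0 starts at 0, target 36, step 3):
  ADD #1: R0 = 0 + 3 = 3  → 3 < 36, loop
  ADD #2: R0 = 3 + 3 = 6  → 6 < 36, loop
  ADD #3: R0 = 6 + 3 = 9  → 9 < 36, loop
  ADD #4: R0 = 9 + 3 = 12  → 12 < 36, loop
  ADD #5: R0 = 12 + 3 = 15  → 15 < 36, loop
  ADD #6: R0 = 15 + 3 = 18  → 18 < 36, loop
  ADD #7: R0 = 18 + 3 = 21  → 21 < 36, loop
  ADD #8: R0 = 21 + 3 = 24  → 24 < 36, loop
  ADD #9: R0 = 24 + 3 = 27  → 27 < 36, loop
  ADD #10: R0 = 27 + 3 = 30  → 30 < 36, loop
  ADD #11: R0 = 30 + 3 = 33  → 33 < 36, loop
  ADD #12: R0 = 33 + 3 = 36  → 36 >= 36, exit
Total ADD instructions: 12

12


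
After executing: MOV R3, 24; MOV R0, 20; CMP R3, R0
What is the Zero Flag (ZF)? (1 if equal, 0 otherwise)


Register state trace:
  MOV R3, 24  → R3 = 24
  MOV R0, 20  → R0 = 20
  CMP R3, R0  → computes 24 - 20 = 4
  Result is nonzero, so values are not equal
ZF = 0

0


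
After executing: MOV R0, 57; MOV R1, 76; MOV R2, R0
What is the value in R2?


Register state trace:
  MOV R0, 57  → R0 = 57
  MOV R1, 76  → R1 = 76
  MOV R2, R0  → R2 = 57
Final: R2 = 57

57


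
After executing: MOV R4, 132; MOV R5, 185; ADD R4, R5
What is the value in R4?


Register state trace:
  MOV R4, 132  → R4 = 132
  MOV R5, 185  → R5 = 185
  ADD R4, R5  → R4 = 132 + 185 = 317
Final: R4 = 317

317


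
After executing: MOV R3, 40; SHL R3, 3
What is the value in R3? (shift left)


Register state trace:
  MOV R3, 40  → R3 = 40
  SHL R3, 3  → R3 = 40 << 3 = 40 * 2^3 = 320
Final: R3 = 320

320


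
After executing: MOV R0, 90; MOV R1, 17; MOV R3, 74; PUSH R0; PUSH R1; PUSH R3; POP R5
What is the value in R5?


Stack trace (top is rightmost):
  MOV R0, 90  → R0 = 90
  MOV R1, 17  → R1 = 17
  MOV R3, 74  → R3 = 74
  PUSH R0  → stack: [90]
  PUSH R1  → stack: [90, 17]
  PUSH R3  → stack: [90, 17, 74]
  POP R5  → R5 = 74, stack: [90, 17]
Final: R5 = 74

74


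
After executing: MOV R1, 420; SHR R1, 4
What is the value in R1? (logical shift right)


Register state trace:
  MOV R1, 420  → R1 = 420
  SHR R1, 4  → R1 = 420 >> 4 = 420 // 2^4 = 26
Final: R1 = 26

26


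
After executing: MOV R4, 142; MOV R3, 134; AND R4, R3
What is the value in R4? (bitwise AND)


Register state trace:
  MOV R4, 142  → R4 = 142 (0b10001110)
  MOV R3, 134  → R3 = 134 (0b10000110)
  AND R4, R3  → R4 = 142 AND 134 = 134 (0b10000110)
Final: R4 = 134

134


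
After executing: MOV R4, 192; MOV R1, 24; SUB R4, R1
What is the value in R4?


Register state trace:
  MOV R4, 192  → R4 = 192
  MOV R1, 24  → R1 = 24
  SUB R4, R1  → R4 = 192 - 24 = 168
Final: R4 = 168

168


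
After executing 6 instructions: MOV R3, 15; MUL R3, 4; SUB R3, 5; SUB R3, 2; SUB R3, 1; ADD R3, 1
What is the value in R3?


Register state trace:
  MOV R3, 15  → R3 = 15
  MUL R3, 4  → R3 = 15 * 4 = 60
  SUB R3, 5  → R3 = 60 - 5 = 55
  SUB R3, 2  → R3 = 55 - 2 = 53
  SUB R3, 1  → R3 = 53 - 1 = 52
  ADD R3, 1  → R3 = 52 + 1 = 53
Final: R3 = 53

53


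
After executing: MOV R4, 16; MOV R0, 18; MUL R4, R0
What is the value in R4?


Register state trace:
  MOV R4, 16  → R4 = 16
  MOV R0, 18  → R0 = 18
  MUL R4, R0  → R4 = 16 * 18 = 288
Final: R4 = 288

288


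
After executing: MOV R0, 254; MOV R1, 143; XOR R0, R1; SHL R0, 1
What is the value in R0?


Register state trace:
  MOV R0, 254  → R0 = 254 (0b11111110)
  MOV R1, 143  → R1 = 143 (0b10001111)
  XOR R0, R1  → R0 = 254 XOR 143 = 113 (0b01110001)
  SHL R0, 1  → R0 = 113 << 1 = 226
Final: R0 = 226

226


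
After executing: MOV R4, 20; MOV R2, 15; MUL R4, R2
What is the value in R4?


Register state trace:
  MOV R4, 20  → R4 = 20
  MOV R2, 15  → R2 = 15
  MUL R4, R2  → R4 = 20 * 15 = 300
Final: R4 = 300

300


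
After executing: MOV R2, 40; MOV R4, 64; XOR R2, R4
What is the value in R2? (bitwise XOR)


Register state trace:
  MOV R2, 40  → R2 = 40 (0b00101000)
  MOV R4, 64  → R4 = 64 (0b01000000)
  XOR R2, R4  → R2 = 40 XOR 64 = 104 (0b01101000)
Final: R2 = 104

104


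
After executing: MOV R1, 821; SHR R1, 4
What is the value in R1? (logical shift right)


Register state trace:
  MOV R1, 821  → R1 = 821
  SHR R1, 4  → R1 = 821 >> 4 = 821 // 2^4 = 51
Final: R1 = 51

51


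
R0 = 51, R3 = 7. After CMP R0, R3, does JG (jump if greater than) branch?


Trace:
  R0 = 51, R3 = 7
  CMP R0, R3  → compares 51 vs 7
  JG checks: is 51 greater than 7?
  51 > 7, so condition is true
Branch taken: Yes

Yes


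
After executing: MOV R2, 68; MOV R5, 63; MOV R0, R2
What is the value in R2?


Register state trace:
  MOV R2, 68  → R2 = 68
  MOV R5, 63  → R5 = 63
  MOV R0, R2  → R0 = 68
Final: R2 = 68

68


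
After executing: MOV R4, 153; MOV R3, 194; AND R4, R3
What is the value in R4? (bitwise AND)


Register state trace:
  MOV R4, 153  → R4 = 153 (0b10011001)
  MOV R3, 194  → R3 = 194 (0b11000010)
  AND R4, R3  → R4 = 153 AND 194 = 128 (0b10000000)
Final: R4 = 128

128


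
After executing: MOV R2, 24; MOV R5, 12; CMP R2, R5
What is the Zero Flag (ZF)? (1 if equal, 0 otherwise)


Register state trace:
  MOV R2, 24  → R2 = 24
  MOV R5, 12  → R5 = 12
  CMP R2, R5  → computes 24 - 12 = 12
  Result is nonzero, so values are not equal
ZF = 0

0


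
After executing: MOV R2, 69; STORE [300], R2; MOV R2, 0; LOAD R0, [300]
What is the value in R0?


Register and memory trace:
  MOV R2, 69  → R2 = 69
  STORE [300], R2  → mem[300] = 69
  MOV R2, 0  → R2 = 0
  LOAD R0, [300]  → R0 = mem[300] = 69
Final: R0 = 69

69


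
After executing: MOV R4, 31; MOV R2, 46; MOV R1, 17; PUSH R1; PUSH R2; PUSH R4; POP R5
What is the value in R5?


Stack trace (top is rightmost):
  MOV R4, 31  → R4 = 31
  MOV R2, 46  → R2 = 46
  MOV R1, 17  → R1 = 17
  PUSH R1  → stack: [17]
  PUSH R2  → stack: [17, 46]
  PUSH R4  → stack: [17, 46, 31]
  POP R5  → R5 = 31, stack: [17, 46]
Final: R5 = 31

31


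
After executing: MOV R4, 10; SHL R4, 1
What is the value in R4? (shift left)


Register state trace:
  MOV R4, 10  → R4 = 10
  SHL R4, 1  → R4 = 10 << 1 = 10 * 2^1 = 20
Final: R4 = 20

20


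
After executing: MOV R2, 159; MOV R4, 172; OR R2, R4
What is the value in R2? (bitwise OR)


Register state trace:
  MOV R2, 159  → R2 = 159 (0b10011111)
  MOV R4, 172  → R4 = 172 (0b10101100)
  OR R2, R4   → R2 = 159 OR 172 = 191 (0b10111111)
Final: R2 = 191

191


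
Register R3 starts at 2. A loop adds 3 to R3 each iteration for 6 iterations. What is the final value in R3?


Starting value: R3 = 2
  Iter 1: R3 = 2 + 3 = 5
  Iter 2: R3 = 5 + 3 = 8
  Iter 3: R3 = 8 + 3 = 11
  Iter 4: R3 = 11 + 3 = 14
  Iter 5: R3 = 14 + 3 = 17
  Iter 6: R3 = 17 + 3 = 20
Final: R3 = 20

20


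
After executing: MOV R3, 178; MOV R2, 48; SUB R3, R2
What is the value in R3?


Register state trace:
  MOV R3, 178  → R3 = 178
  MOV R2, 48  → R2 = 48
  SUB R3, R2  → R3 = 178 - 48 = 130
Final: R3 = 130

130


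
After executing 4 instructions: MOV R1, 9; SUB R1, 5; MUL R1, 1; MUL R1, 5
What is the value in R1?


Register state trace:
  MOV R1, 9  → R1 = 9
  SUB R1, 5  → R1 = 9 - 5 = 4
  MUL R1, 1  → R1 = 4 * 1 = 4
  MUL R1, 5  → R1 = 4 * 5 = 20
Final: R1 = 20

20


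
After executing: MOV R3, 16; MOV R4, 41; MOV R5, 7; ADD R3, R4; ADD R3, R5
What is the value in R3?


Register state trace:
  MOV R3, 16  → R3 = 16
  MOV R4, 41  → R4 = 41
  MOV R5, 7  → R5 = 7
  ADD R3, R4  → R3 = 16 + 41 = 57
  ADD R3, R5  → R3 = 57 + 7 = 64
Final: R3 = 64

64


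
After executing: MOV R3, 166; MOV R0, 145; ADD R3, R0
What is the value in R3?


Register state trace:
  MOV R3, 166  → R3 = 166
  MOV R0, 145  → R0 = 145
  ADD R3, R0  → R3 = 166 + 145 = 311
Final: R3 = 311

311


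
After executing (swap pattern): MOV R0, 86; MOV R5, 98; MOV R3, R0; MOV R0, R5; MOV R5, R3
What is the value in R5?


Register state trace (swap pattern):
  MOV R0, 86  → R0 = 86
  MOV R5, 98  → R5 = 98
  MOV R3, R0  → R3 = 86  (save R0)
  MOV R0, R5  → R0 = 98  (R0 gets R5's value)
  MOV R5, R3  → R5 = 86  (R5 gets saved value)
Final: R5 = 86

86


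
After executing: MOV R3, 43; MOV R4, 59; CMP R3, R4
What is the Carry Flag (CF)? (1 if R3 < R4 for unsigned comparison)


Register state trace:
  MOV R3, 43  → R3 = 43
  MOV R4, 59  → R4 = 59
  CMP R3, R4  → unsigned 43 - 59: borrow occurs
  43 < 59, so CF = 1
CF = 1

1


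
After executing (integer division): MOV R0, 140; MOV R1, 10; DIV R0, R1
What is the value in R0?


Register state trace:
  MOV R0, 140  → R0 = 140
  MOV R1, 10  → R1 = 10
  DIV R0, R1  → R0 = 140 // 10 = 14
Final: R0 = 14

14


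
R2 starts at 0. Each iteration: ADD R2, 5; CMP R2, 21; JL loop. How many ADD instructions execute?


Loop trace (R2 starts at 0, target 21, step 5):
  ADD #1: R2 = 0 + 5 = 5  → 5 < 21, loop
  ADD #2: R2 = 5 + 5 = 10  → 10 < 21, loop
  ADD #3: R2 = 10 + 5 = 15  → 15 < 21, loop
  ADD #4: R2 = 15 + 5 = 20  → 20 < 21, loop
  ADD #5: R2 = 20 + 5 = 25  → 25 >= 21, exit
Total ADD instructions: 5

5


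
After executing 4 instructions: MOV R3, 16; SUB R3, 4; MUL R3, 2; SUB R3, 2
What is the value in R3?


Register state trace:
  MOV R3, 16  → R3 = 16
  SUB R3, 4  → R3 = 16 - 4 = 12
  MUL R3, 2  → R3 = 12 * 2 = 24
  SUB R3, 2  → R3 = 24 - 2 = 22
Final: R3 = 22

22


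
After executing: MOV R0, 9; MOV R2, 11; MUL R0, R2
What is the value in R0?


Register state trace:
  MOV R0, 9  → R0 = 9
  MOV R2, 11  → R2 = 11
  MUL R0, R2  → R0 = 9 * 11 = 99
Final: R0 = 99

99


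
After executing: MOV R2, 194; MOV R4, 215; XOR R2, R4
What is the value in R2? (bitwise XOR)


Register state trace:
  MOV R2, 194  → R2 = 194 (0b11000010)
  MOV R4, 215  → R4 = 215 (0b11010111)
  XOR R2, R4  → R2 = 194 XOR 215 = 21 (0b00010101)
Final: R2 = 21

21


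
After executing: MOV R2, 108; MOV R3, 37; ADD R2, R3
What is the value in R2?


Register state trace:
  MOV R2, 108  → R2 = 108
  MOV R3, 37  → R3 = 37
  ADD R2, R3  → R2 = 108 + 37 = 145
Final: R2 = 145

145


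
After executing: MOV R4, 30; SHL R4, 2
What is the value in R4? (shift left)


Register state trace:
  MOV R4, 30  → R4 = 30
  SHL R4, 2  → R4 = 30 << 2 = 30 * 2^2 = 120
Final: R4 = 120

120


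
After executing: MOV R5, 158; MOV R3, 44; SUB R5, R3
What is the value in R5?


Register state trace:
  MOV R5, 158  → R5 = 158
  MOV R3, 44  → R3 = 44
  SUB R5, R3  → R5 = 158 - 44 = 114
Final: R5 = 114

114


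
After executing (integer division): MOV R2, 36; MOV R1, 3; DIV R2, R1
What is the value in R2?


Register state trace:
  MOV R2, 36  → R2 = 36
  MOV R1, 3  → R1 = 3
  DIV R2, R1  → R2 = 36 // 3 = 12
Final: R2 = 12

12


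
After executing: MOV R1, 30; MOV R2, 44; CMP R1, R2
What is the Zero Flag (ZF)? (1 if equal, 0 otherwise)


Register state trace:
  MOV R1, 30  → R1 = 30
  MOV R2, 44  → R2 = 44
  CMP R1, R2  → computes 30 - 44 = -14
  Result is nonzero, so values are not equal
ZF = 0

0


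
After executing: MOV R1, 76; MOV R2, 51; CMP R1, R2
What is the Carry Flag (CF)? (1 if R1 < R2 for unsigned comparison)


Register state trace:
  MOV R1, 76  → R1 = 76
  MOV R2, 51  → R2 = 51
  CMP R1, R2  → unsigned 76 - 51: no borrow
  76 >= 51, so CF = 0
CF = 0

0


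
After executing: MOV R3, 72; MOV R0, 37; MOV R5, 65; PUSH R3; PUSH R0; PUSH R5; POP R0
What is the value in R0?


Stack trace (top is rightmost):
  MOV R3, 72  → R3 = 72
  MOV R0, 37  → R0 = 37
  MOV R5, 65  → R5 = 65
  PUSH R3  → stack: [72]
  PUSH R0  → stack: [72, 37]
  PUSH R5  → stack: [72, 37, 65]
  POP R0  → R0 = 65, stack: [72, 37]
Final: R0 = 65

65


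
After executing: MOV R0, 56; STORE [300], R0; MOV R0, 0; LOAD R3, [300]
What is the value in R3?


Register and memory trace:
  MOV R0, 56  → R0 = 56
  STORE [300], R0  → mem[300] = 56
  MOV R0, 0  → R0 = 0
  LOAD R3, [300]  → R3 = mem[300] = 56
Final: R3 = 56

56


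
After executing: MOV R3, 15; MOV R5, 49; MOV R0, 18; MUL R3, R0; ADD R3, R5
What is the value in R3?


Register state trace:
  MOV R3, 15  → R3 = 15
  MOV R5, 49  → R5 = 49
  MOV R0, 18  → R0 = 18
  MUL R3, R0  → R3 = 15 * 18 = 270
  ADD R3, R5  → R3 = 270 + 49 = 319
Final: R3 = 319

319


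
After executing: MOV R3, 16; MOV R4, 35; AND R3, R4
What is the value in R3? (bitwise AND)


Register state trace:
  MOV R3, 16  → R3 = 16 (0b00010000)
  MOV R4, 35  → R4 = 35 (0b00100011)
  AND R3, R4  → R3 = 16 AND 35 = 0 (0b00000000)
Final: R3 = 0

0


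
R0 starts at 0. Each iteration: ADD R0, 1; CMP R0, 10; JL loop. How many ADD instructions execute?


Loop trace (R0 starts at 0, target 10, step 1):
  ADD #1: R0 = 0 + 1 = 1  → 1 < 10, loop
  ADD #2: R0 = 1 + 1 = 2  → 2 < 10, loop
  ADD #3: R0 = 2 + 1 = 3  → 3 < 10, loop
  ADD #4: R0 = 3 + 1 = 4  → 4 < 10, loop
  ADD #5: R0 = 4 + 1 = 5  → 5 < 10, loop
  ADD #6: R0 = 5 + 1 = 6  → 6 < 10, loop
  ADD #7: R0 = 6 + 1 = 7  → 7 < 10, loop
  ADD #8: R0 = 7 + 1 = 8  → 8 < 10, loop
  ADD #9: R0 = 8 + 1 = 9  → 9 < 10, loop
  ADD #10: R0 = 9 + 1 = 10  → 10 >= 10, exit
Total ADD instructions: 10

10


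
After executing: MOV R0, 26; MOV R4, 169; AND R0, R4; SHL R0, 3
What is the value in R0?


Register state trace:
  MOV R0, 26  → R0 = 26 (0b00011010)
  MOV R4, 169  → R4 = 169 (0b10101001)
  AND R0, R4  → R0 = 26 AND 169 = 8 (0b00001000)
  SHL R0, 3  → R0 = 8 << 3 = 64
Final: R0 = 64

64


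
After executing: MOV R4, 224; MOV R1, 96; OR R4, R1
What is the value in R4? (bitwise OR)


Register state trace:
  MOV R4, 224  → R4 = 224 (0b11100000)
  MOV R1, 96  → R1 = 96 (0b01100000)
  OR R4, R1   → R4 = 224 OR 96 = 224 (0b11100000)
Final: R4 = 224

224


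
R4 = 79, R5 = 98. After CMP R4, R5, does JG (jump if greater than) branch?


Trace:
  R4 = 79, R5 = 98
  CMP R4, R5  → compares 79 vs 98
  JG checks: is 79 greater than 98?
  79 < 98, so condition is false
Branch taken: No

No


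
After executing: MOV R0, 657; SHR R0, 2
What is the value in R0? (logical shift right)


Register state trace:
  MOV R0, 657  → R0 = 657
  SHR R0, 2  → R0 = 657 >> 2 = 657 // 2^2 = 164
Final: R0 = 164

164


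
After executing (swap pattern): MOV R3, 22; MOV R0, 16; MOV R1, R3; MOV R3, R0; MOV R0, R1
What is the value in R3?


Register state trace (swap pattern):
  MOV R3, 22  → R3 = 22
  MOV R0, 16  → R0 = 16
  MOV R1, R3  → R1 = 22  (save R3)
  MOV R3, R0  → R3 = 16  (R3 gets R0's value)
  MOV R0, R1  → R0 = 22  (R0 gets saved value)
Final: R3 = 16

16


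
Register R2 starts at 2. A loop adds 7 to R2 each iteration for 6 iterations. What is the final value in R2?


Starting value: R2 = 2
  Iter 1: R2 = 2 + 7 = 9
  Iter 2: R2 = 9 + 7 = 16
  Iter 3: R2 = 16 + 7 = 23
  Iter 4: R2 = 23 + 7 = 30
  Iter 5: R2 = 30 + 7 = 37
  Iter 6: R2 = 37 + 7 = 44
Final: R2 = 44

44


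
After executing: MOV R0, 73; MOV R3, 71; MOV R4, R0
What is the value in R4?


Register state trace:
  MOV R0, 73  → R0 = 73
  MOV R3, 71  → R3 = 71
  MOV R4, R0  → R4 = 73
Final: R4 = 73

73


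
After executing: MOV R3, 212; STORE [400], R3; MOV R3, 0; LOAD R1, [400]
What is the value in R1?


Register and memory trace:
  MOV R3, 212  → R3 = 212
  STORE [400], R3  → mem[400] = 212
  MOV R3, 0  → R3 = 0
  LOAD R1, [400]  → R1 = mem[400] = 212
Final: R1 = 212

212


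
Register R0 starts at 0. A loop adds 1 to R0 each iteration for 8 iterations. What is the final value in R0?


Starting value: R0 = 0
  Iter 1: R0 = 0 + 1 = 1
  Iter 2: R0 = 1 + 1 = 2
  Iter 3: R0 = 2 + 1 = 3
  Iter 4: R0 = 3 + 1 = 4
  Iter 5: R0 = 4 + 1 = 5
  Iter 6: R0 = 5 + 1 = 6
  Iter 7: R0 = 6 + 1 = 7
  Iter 8: R0 = 7 + 1 = 8
Final: R0 = 8

8


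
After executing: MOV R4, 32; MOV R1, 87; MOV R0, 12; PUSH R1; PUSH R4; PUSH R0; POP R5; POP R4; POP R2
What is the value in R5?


Stack trace (top is rightmost):
  MOV R4, 32  → R4 = 32
  MOV R1, 87  → R1 = 87
  MOV R0, 12  → R0 = 12
  PUSH R1  → stack: [87]
  PUSH R4  → stack: [87, 32]
  PUSH R0  → stack: [87, 32, 12]
  POP R5  → R5 = 12, stack: [87, 32]
  POP R4  → R4 = 32, stack: [87]
  POP R2  → R2 = 87, stack: []
Final: R5 = 12

12


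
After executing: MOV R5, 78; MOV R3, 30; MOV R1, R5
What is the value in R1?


Register state trace:
  MOV R5, 78  → R5 = 78
  MOV R3, 30  → R3 = 30
  MOV R1, R5  → R1 = 78
Final: R1 = 78

78


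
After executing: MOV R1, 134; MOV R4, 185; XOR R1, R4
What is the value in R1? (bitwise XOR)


Register state trace:
  MOV R1, 134  → R1 = 134 (0b10000110)
  MOV R4, 185  → R4 = 185 (0b10111001)
  XOR R1, R4  → R1 = 134 XOR 185 = 63 (0b00111111)
Final: R1 = 63

63


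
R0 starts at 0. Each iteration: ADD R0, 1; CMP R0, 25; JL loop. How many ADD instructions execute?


Loop trace (R0 starts at 0, target 25, step 1):
  ADD #1: R0 = 0 + 1 = 1  → 1 < 25, loop
  ADD #2: R0 = 1 + 1 = 2  → 2 < 25, loop
  ADD #3: R0 = 2 + 1 = 3  → 3 < 25, loop
  ADD #4: R0 = 3 + 1 = 4  → 4 < 25, loop
  ADD #5: R0 = 4 + 1 = 5  → 5 < 25, loop
  ADD #6: R0 = 5 + 1 = 6  → 6 < 25, loop
  ADD #7: R0 = 6 + 1 = 7  → 7 < 25, loop
  ADD #8: R0 = 7 + 1 = 8  → 8 < 25, loop
  ADD #9: R0 = 8 + 1 = 9  → 9 < 25, loop
  ADD #10: R0 = 9 + 1 = 10  → 10 < 25, loop
  ADD #11: R0 = 10 + 1 = 11  → 11 < 25, loop
  ADD #12: R0 = 11 + 1 = 12  → 12 < 25, loop
  ADD #13: R0 = 12 + 1 = 13  → 13 < 25, loop
  ADD #14: R0 = 13 + 1 = 14  → 14 < 25, loop
  ADD #15: R0 = 14 + 1 = 15  → 15 < 25, loop
  ADD #16: R0 = 15 + 1 = 16  → 16 < 25, loop
  ADD #17: R0 = 16 + 1 = 17  → 17 < 25, loop
  ADD #18: R0 = 17 + 1 = 18  → 18 < 25, loop
  ADD #19: R0 = 18 + 1 = 19  → 19 < 25, loop
  ADD #20: R0 = 19 + 1 = 20  → 20 < 25, loop
  ADD #21: R0 = 20 + 1 = 21  → 21 < 25, loop
  ADD #22: R0 = 21 + 1 = 22  → 22 < 25, loop
  ADD #23: R0 = 22 + 1 = 23  → 23 < 25, loop
  ADD #24: R0 = 23 + 1 = 24  → 24 < 25, loop
  ADD #25: R0 = 24 + 1 = 25  → 25 >= 25, exit
Total ADD instructions: 25

25


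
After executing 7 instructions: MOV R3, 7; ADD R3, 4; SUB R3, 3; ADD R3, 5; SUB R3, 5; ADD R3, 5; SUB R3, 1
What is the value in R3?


Register state trace:
  MOV R3, 7  → R3 = 7
  ADD R3, 4  → R3 = 7 + 4 = 11
  SUB R3, 3  → R3 = 11 - 3 = 8
  ADD R3, 5  → R3 = 8 + 5 = 13
  SUB R3, 5  → R3 = 13 - 5 = 8
  ADD R3, 5  → R3 = 8 + 5 = 13
  SUB R3, 1  → R3 = 13 - 1 = 12
Final: R3 = 12

12


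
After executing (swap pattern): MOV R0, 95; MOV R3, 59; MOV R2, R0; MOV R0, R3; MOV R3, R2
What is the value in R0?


Register state trace (swap pattern):
  MOV R0, 95  → R0 = 95
  MOV R3, 59  → R3 = 59
  MOV R2, R0  → R2 = 95  (save R0)
  MOV R0, R3  → R0 = 59  (R0 gets R3's value)
  MOV R3, R2  → R3 = 95  (R3 gets saved value)
Final: R0 = 59

59


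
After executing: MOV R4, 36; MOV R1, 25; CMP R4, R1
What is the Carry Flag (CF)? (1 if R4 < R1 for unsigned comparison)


Register state trace:
  MOV R4, 36  → R4 = 36
  MOV R1, 25  → R1 = 25
  CMP R4, R1  → unsigned 36 - 25: no borrow
  36 >= 25, so CF = 0
CF = 0

0


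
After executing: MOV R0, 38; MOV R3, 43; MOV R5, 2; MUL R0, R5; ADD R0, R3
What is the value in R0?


Register state trace:
  MOV R0, 38  → R0 = 38
  MOV R3, 43  → R3 = 43
  MOV R5, 2  → R5 = 2
  MUL R0, R5  → R0 = 38 * 2 = 76
  ADD R0, R3  → R0 = 76 + 43 = 119
Final: R0 = 119

119


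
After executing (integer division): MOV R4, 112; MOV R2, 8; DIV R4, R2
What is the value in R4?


Register state trace:
  MOV R4, 112  → R4 = 112
  MOV R2, 8  → R2 = 8
  DIV R4, R2  → R4 = 112 // 8 = 14
Final: R4 = 14

14


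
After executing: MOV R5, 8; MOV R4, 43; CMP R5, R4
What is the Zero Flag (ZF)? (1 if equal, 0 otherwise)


Register state trace:
  MOV R5, 8  → R5 = 8
  MOV R4, 43  → R4 = 43
  CMP R5, R4  → computes 8 - 43 = -35
  Result is nonzero, so values are not equal
ZF = 0

0


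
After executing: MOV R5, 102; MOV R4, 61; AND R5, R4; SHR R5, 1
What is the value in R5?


Register state trace:
  MOV R5, 102  → R5 = 102 (0b01100110)
  MOV R4, 61  → R4 = 61 (0b00111101)
  AND R5, R4  → R5 = 102 AND 61 = 36 (0b00100100)
  SHR R5, 1  → R5 = 36 >> 1 = 18
Final: R5 = 18

18


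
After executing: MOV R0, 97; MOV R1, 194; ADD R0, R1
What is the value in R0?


Register state trace:
  MOV R0, 97  → R0 = 97
  MOV R1, 194  → R1 = 194
  ADD R0, R1  → R0 = 97 + 194 = 291
Final: R0 = 291

291


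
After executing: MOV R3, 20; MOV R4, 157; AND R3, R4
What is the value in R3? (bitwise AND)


Register state trace:
  MOV R3, 20  → R3 = 20 (0b00010100)
  MOV R4, 157  → R4 = 157 (0b10011101)
  AND R3, R4  → R3 = 20 AND 157 = 20 (0b00010100)
Final: R3 = 20

20


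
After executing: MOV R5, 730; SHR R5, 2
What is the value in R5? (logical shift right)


Register state trace:
  MOV R5, 730  → R5 = 730
  SHR R5, 2  → R5 = 730 >> 2 = 730 // 2^2 = 182
Final: R5 = 182

182


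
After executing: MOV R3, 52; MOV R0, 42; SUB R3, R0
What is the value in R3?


Register state trace:
  MOV R3, 52  → R3 = 52
  MOV R0, 42  → R0 = 42
  SUB R3, R0  → R3 = 52 - 42 = 10
Final: R3 = 10

10


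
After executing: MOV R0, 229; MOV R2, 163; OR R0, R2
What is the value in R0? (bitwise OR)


Register state trace:
  MOV R0, 229  → R0 = 229 (0b11100101)
  MOV R2, 163  → R2 = 163 (0b10100011)
  OR R0, R2   → R0 = 229 OR 163 = 231 (0b11100111)
Final: R0 = 231

231


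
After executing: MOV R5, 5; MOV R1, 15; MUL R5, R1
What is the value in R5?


Register state trace:
  MOV R5, 5  → R5 = 5
  MOV R1, 15  → R1 = 15
  MUL R5, R1  → R5 = 5 * 15 = 75
Final: R5 = 75

75


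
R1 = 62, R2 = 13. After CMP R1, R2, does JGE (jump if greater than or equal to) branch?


Trace:
  R1 = 62, R2 = 13
  CMP R1, R2  → compares 62 vs 13
  JGE checks: is 62 greater than or equal to 13?
  62 > 13, so condition is true
Branch taken: Yes

Yes


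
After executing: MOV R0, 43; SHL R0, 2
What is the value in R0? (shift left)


Register state trace:
  MOV R0, 43  → R0 = 43
  SHL R0, 2  → R0 = 43 << 2 = 43 * 2^2 = 172
Final: R0 = 172

172


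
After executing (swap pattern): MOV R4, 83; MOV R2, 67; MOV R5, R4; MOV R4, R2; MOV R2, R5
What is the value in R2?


Register state trace (swap pattern):
  MOV R4, 83  → R4 = 83
  MOV R2, 67  → R2 = 67
  MOV R5, R4  → R5 = 83  (save R4)
  MOV R4, R2  → R4 = 67  (R4 gets R2's value)
  MOV R2, R5  → R2 = 83  (R2 gets saved value)
Final: R2 = 83

83


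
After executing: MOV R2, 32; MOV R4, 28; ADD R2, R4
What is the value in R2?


Register state trace:
  MOV R2, 32  → R2 = 32
  MOV R4, 28  → R4 = 28
  ADD R2, R4  → R2 = 32 + 28 = 60
Final: R2 = 60

60


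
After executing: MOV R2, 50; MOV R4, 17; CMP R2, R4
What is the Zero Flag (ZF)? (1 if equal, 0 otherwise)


Register state trace:
  MOV R2, 50  → R2 = 50
  MOV R4, 17  → R4 = 17
  CMP R2, R4  → computes 50 - 17 = 33
  Result is nonzero, so values are not equal
ZF = 0

0


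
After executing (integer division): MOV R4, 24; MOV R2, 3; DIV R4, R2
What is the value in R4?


Register state trace:
  MOV R4, 24  → R4 = 24
  MOV R2, 3  → R2 = 3
  DIV R4, R2  → R4 = 24 // 3 = 8
Final: R4 = 8

8


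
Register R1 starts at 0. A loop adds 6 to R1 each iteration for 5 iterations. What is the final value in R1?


Starting value: R1 = 0
  Iter 1: R1 = 0 + 6 = 6
  Iter 2: R1 = 6 + 6 = 12
  Iter 3: R1 = 12 + 6 = 18
  Iter 4: R1 = 18 + 6 = 24
  Iter 5: R1 = 24 + 6 = 30
Final: R1 = 30

30


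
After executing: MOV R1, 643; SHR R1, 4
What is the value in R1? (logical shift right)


Register state trace:
  MOV R1, 643  → R1 = 643
  SHR R1, 4  → R1 = 643 >> 4 = 643 // 2^4 = 40
Final: R1 = 40

40


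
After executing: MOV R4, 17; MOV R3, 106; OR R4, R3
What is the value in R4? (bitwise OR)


Register state trace:
  MOV R4, 17  → R4 = 17 (0b00010001)
  MOV R3, 106  → R3 = 106 (0b01101010)
  OR R4, R3   → R4 = 17 OR 106 = 123 (0b01111011)
Final: R4 = 123

123


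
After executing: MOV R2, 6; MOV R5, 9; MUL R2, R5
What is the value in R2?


Register state trace:
  MOV R2, 6  → R2 = 6
  MOV R5, 9  → R5 = 9
  MUL R2, R5  → R2 = 6 * 9 = 54
Final: R2 = 54

54


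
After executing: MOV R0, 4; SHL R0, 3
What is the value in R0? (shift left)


Register state trace:
  MOV R0, 4  → R0 = 4
  SHL R0, 3  → R0 = 4 << 3 = 4 * 2^3 = 32
Final: R0 = 32

32


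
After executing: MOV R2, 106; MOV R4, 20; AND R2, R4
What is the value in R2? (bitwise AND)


Register state trace:
  MOV R2, 106  → R2 = 106 (0b01101010)
  MOV R4, 20  → R4 = 20 (0b00010100)
  AND R2, R4  → R2 = 106 AND 20 = 0 (0b00000000)
Final: R2 = 0

0


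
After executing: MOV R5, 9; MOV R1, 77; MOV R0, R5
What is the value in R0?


Register state trace:
  MOV R5, 9  → R5 = 9
  MOV R1, 77  → R1 = 77
  MOV R0, R5  → R0 = 9
Final: R0 = 9

9


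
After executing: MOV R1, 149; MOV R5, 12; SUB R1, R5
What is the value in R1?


Register state trace:
  MOV R1, 149  → R1 = 149
  MOV R5, 12  → R5 = 12
  SUB R1, R5  → R1 = 149 - 12 = 137
Final: R1 = 137

137


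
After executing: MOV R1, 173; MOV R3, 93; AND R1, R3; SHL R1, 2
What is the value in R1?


Register state trace:
  MOV R1, 173  → R1 = 173 (0b10101101)
  MOV R3, 93  → R3 = 93 (0b01011101)
  AND R1, R3  → R1 = 173 AND 93 = 13 (0b00001101)
  SHL R1, 2  → R1 = 13 << 2 = 52
Final: R1 = 52

52


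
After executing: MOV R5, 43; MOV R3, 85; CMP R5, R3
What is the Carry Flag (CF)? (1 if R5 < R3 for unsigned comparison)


Register state trace:
  MOV R5, 43  → R5 = 43
  MOV R3, 85  → R3 = 85
  CMP R5, R3  → unsigned 43 - 85: borrow occurs
  43 < 85, so CF = 1
CF = 1

1


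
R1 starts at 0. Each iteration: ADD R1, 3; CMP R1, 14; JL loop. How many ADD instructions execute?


Loop trace (R1 starts at 0, target 14, step 3):
  ADD #1: R1 = 0 + 3 = 3  → 3 < 14, loop
  ADD #2: R1 = 3 + 3 = 6  → 6 < 14, loop
  ADD #3: R1 = 6 + 3 = 9  → 9 < 14, loop
  ADD #4: R1 = 9 + 3 = 12  → 12 < 14, loop
  ADD #5: R1 = 12 + 3 = 15  → 15 >= 14, exit
Total ADD instructions: 5

5


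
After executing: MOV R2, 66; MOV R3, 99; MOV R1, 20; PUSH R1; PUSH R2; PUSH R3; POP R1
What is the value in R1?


Stack trace (top is rightmost):
  MOV R2, 66  → R2 = 66
  MOV R3, 99  → R3 = 99
  MOV R1, 20  → R1 = 20
  PUSH R1  → stack: [20]
  PUSH R2  → stack: [20, 66]
  PUSH R3  → stack: [20, 66, 99]
  POP R1  → R1 = 99, stack: [20, 66]
Final: R1 = 99

99
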